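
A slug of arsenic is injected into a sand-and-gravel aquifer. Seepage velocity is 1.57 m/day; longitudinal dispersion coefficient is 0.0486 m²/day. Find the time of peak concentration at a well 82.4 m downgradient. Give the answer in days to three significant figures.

For the 1D instantaneous-source solution, setting ∂C/∂t = 0 at fixed x gives v²t² + 2Dt − x² = 0, so t = (√(D² + v²x²) − D)/v².
√(D² + v²x²) = √(0.0486² + 1.57² × 82.4²) = 129.4; v² = 2.4649.
t = (129.4 − 0.0486)/2.4649 = 52.5 days (vs. the pure-advection estimate x/v = 52.5 d).

52.5 days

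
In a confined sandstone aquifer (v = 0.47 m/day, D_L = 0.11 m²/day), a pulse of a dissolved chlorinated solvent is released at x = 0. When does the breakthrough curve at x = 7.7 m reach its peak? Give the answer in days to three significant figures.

For the 1D instantaneous-source solution, setting ∂C/∂t = 0 at fixed x gives v²t² + 2Dt − x² = 0, so t = (√(D² + v²x²) − D)/v².
√(D² + v²x²) = √(0.11² + 0.47² × 7.7²) = 3.621; v² = 0.2209.
t = (3.621 − 0.11)/0.2209 = 15.9 days (vs. the pure-advection estimate x/v = 16.4 d).

15.9 days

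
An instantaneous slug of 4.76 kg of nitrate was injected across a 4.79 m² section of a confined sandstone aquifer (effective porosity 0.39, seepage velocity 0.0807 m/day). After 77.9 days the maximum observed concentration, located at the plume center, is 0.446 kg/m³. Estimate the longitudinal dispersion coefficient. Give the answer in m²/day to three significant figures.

0.0333 m²/day

At the plume center C_max = M/(n_e·A·√(4πDt)), so D = M²/(4πt·(n_e·A·C_max)²).
n_e·A·C_max = 0.39 × 4.79 × 0.446 = 0.8332 kg/m.
D = 4.76²/(4π × 77.9 × 0.8332²) = 0.0333 m²/day.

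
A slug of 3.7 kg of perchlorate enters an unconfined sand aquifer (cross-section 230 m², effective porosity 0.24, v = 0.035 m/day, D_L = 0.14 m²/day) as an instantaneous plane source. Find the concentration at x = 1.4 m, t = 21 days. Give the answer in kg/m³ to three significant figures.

For an instantaneous plane source, C(x,t) = M/(n_e·A·√(4πDt)) · exp(−(x−vt)²/(4Dt)), with n_e·A the pore (flow) area.
Plume center vt = 0.035 × 21 = 0.735 m, so the well at 1.4 m is 0.665 m downgradient of the peak.
√(4πDt) = 6.078 m, giving peak height M/(n_e·A·√(4πDt)) = 3.7/(0.24 × 230 × 6.078) = 0.01103 kg/m³.
(x−vt)²/(4Dt) = (0.665)²/(4 × 0.14 × 21) = 0.03760; exp(−0.03760) = 0.9631.
C = 0.01103 × 0.9631 = 0.0106 kg/m³.

0.0106 kg/m³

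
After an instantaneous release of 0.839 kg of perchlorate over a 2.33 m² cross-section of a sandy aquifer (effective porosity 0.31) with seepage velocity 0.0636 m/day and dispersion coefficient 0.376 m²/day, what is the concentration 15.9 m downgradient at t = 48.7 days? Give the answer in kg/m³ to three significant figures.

0.00817 kg/m³

For an instantaneous plane source, C(x,t) = M/(n_e·A·√(4πDt)) · exp(−(x−vt)²/(4Dt)), with n_e·A the pore (flow) area.
Plume center vt = 0.0636 × 48.7 = 3.09732 m, so the well at 15.9 m is 12.80268 m downgradient of the peak.
√(4πDt) = 15.17 m, giving peak height M/(n_e·A·√(4πDt)) = 0.839/(0.31 × 2.33 × 15.17) = 0.07657 kg/m³.
(x−vt)²/(4Dt) = (12.80268)²/(4 × 0.376 × 48.7) = 2.238; exp(−2.238) = 0.1067.
C = 0.07657 × 0.1067 = 0.00817 kg/m³.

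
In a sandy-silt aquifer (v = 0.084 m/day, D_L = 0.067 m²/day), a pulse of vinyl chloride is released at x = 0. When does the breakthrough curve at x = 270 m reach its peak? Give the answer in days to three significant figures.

3200 days

For the 1D instantaneous-source solution, setting ∂C/∂t = 0 at fixed x gives v²t² + 2Dt − x² = 0, so t = (√(D² + v²x²) − D)/v².
√(D² + v²x²) = √(0.067² + 0.084² × 270²) = 22.68; v² = 0.007056.
t = (22.68 − 0.067)/0.007056 = 3200 days (vs. the pure-advection estimate x/v = 3210 d).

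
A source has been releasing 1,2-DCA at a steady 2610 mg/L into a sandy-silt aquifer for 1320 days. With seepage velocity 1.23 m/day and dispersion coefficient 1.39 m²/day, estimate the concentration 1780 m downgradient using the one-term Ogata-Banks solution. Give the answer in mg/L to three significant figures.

12.8 mg/L

For a continuous step input, C/C₀ ≈ ½·erfc((x−vt)/(2√(Dt))).
vt = 1.23 × 1320 = 1623.6 m and 2√(Dt) = 2√(1.39 × 1320) = 85.67 m.
Argument (x−vt)/(2√(Dt)) = (1780 − 1623.6)/85.67 = 1.826; ½·erfc(1.826) = 0.004906.
C = 2610 × 0.004906 = 12.8 mg/L.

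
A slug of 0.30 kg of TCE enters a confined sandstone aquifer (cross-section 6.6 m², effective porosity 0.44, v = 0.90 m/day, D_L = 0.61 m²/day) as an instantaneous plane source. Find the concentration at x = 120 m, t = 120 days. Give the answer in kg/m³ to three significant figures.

0.00208 kg/m³

For an instantaneous plane source, C(x,t) = M/(n_e·A·√(4πDt)) · exp(−(x−vt)²/(4Dt)), with n_e·A the pore (flow) area.
Plume center vt = 0.90 × 120 = 108 m, so the well at 120 m is 12 m downgradient of the peak.
√(4πDt) = 30.33 m, giving peak height M/(n_e·A·√(4πDt)) = 0.30/(0.44 × 6.6 × 30.33) = 0.003406 kg/m³.
(x−vt)²/(4Dt) = (12)²/(4 × 0.61 × 120) = 0.4918; exp(−0.4918) = 0.6115.
C = 0.003406 × 0.6115 = 0.00208 kg/m³.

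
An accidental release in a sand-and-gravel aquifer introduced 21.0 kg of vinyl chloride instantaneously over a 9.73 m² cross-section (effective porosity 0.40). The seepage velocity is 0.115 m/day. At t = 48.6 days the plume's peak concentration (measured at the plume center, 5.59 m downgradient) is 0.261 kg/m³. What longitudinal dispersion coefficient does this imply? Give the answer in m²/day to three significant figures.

0.700 m²/day

At the plume center C_max = M/(n_e·A·√(4πDt)), so D = M²/(4πt·(n_e·A·C_max)²).
n_e·A·C_max = 0.40 × 9.73 × 0.261 = 1.016 kg/m.
D = 21.0²/(4π × 48.6 × 1.016²) = 0.700 m²/day.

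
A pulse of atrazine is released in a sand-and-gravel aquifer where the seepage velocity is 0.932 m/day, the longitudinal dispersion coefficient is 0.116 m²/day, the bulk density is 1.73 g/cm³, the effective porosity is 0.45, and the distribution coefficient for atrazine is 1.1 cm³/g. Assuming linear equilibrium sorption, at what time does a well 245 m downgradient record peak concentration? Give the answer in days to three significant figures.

Retardation factor R = 1 + ρ_b·K_d/n = 1 + 1.73 × 1.1/0.45 = 5.229.
Sorption retards both mechanisms: v_R = v/R = 0.1782 m/day, D_R = D/R = 0.02218 m²/day.
Peak time from v_R²t² + 2D_R t − x² = 0: t = (√(D_R² + v_R²x²) − D_R)/v_R².
√(D_R² + v_R²x²) = √(0.02218² + 0.1782² × 245²) = 43.66; v_R² = 0.03176.
t = (43.66 − 0.02218)/0.03176 = 1370 days.

1370 days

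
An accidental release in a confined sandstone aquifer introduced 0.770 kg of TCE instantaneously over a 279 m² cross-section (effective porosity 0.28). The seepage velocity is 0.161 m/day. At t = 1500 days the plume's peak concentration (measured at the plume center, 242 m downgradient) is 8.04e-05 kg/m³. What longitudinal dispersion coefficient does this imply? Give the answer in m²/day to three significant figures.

0.797 m²/day

At the plume center C_max = M/(n_e·A·√(4πDt)), so D = M²/(4πt·(n_e·A·C_max)²).
n_e·A·C_max = 0.28 × 279 × 8.04e-05 = 0.006281 kg/m.
D = 0.770²/(4π × 1500 × 0.006281²) = 0.797 m²/day.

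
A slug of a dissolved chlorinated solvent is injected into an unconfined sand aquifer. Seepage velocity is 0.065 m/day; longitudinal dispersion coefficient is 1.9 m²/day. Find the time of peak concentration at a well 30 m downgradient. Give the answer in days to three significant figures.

For the 1D instantaneous-source solution, setting ∂C/∂t = 0 at fixed x gives v²t² + 2Dt − x² = 0, so t = (√(D² + v²x²) − D)/v².
√(D² + v²x²) = √(1.9² + 0.065² × 30²) = 2.723; v² = 0.004225.
t = (2.723 − 1.9)/0.004225 = 195 days (vs. the pure-advection estimate x/v = 462 d).

195 days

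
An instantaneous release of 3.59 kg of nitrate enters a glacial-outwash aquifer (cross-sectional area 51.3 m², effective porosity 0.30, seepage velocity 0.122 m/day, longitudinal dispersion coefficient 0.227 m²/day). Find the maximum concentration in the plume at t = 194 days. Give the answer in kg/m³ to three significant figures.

The peak of an instantaneous 1D plume sits at x = vt; there the Gaussian factor is 1 and C_max = M/(n_e·A·√(4πDt)), where n_e·A is the pore area the mass is dissolved in.
√(4πDt) = √(4π × 0.227 × 194) = 23.52 m, so C_max = 3.59/(0.30 × 51.3 × 23.52) = 0.00992 kg/m³.

0.00992 kg/m³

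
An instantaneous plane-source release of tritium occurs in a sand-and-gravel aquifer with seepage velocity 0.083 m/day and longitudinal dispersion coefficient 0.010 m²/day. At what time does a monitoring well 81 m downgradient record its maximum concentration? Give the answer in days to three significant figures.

974 days

For the 1D instantaneous-source solution, setting ∂C/∂t = 0 at fixed x gives v²t² + 2Dt − x² = 0, so t = (√(D² + v²x²) − D)/v².
√(D² + v²x²) = √(0.010² + 0.083² × 81²) = 6.723; v² = 0.006889.
t = (6.723 − 0.010)/0.006889 = 974 days (vs. the pure-advection estimate x/v = 976 d).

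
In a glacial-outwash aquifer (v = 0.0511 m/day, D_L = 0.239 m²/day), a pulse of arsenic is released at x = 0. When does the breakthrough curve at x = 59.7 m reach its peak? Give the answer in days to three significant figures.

1080 days

For the 1D instantaneous-source solution, setting ∂C/∂t = 0 at fixed x gives v²t² + 2Dt − x² = 0, so t = (√(D² + v²x²) − D)/v².
√(D² + v²x²) = √(0.239² + 0.0511² × 59.7²) = 3.060; v² = 0.00261121.
t = (3.060 − 0.239)/0.00261121 = 1080 days (vs. the pure-advection estimate x/v = 1170 d).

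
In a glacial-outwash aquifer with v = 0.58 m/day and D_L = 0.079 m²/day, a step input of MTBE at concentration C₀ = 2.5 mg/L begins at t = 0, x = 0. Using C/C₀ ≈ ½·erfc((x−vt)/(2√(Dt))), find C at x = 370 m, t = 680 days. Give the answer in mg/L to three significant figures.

2.48 mg/L

For a continuous step input, C/C₀ ≈ ½·erfc((x−vt)/(2√(Dt))).
vt = 0.58 × 680 = 394.4 m and 2√(Dt) = 2√(0.079 × 680) = 14.66 m.
Argument (x−vt)/(2√(Dt)) = (370 − 394.4)/14.66 = -1.664; ½·erfc(-1.664) = 0.9907.
C = 2.5 × 0.9907 = 2.48 mg/L.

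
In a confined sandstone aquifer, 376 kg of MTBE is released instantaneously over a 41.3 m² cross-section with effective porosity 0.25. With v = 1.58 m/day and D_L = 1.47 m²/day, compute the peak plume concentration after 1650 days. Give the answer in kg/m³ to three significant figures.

0.209 kg/m³

The peak of an instantaneous 1D plume sits at x = vt; there the Gaussian factor is 1 and C_max = M/(n_e·A·√(4πDt)), where n_e·A is the pore area the mass is dissolved in.
√(4πDt) = √(4π × 1.47 × 1650) = 174.6 m, so C_max = 376/(0.25 × 41.3 × 174.6) = 0.209 kg/m³.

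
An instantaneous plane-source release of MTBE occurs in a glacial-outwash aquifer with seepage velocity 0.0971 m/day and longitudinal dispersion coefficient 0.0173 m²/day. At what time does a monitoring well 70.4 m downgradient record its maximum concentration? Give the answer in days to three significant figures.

723 days

For the 1D instantaneous-source solution, setting ∂C/∂t = 0 at fixed x gives v²t² + 2Dt − x² = 0, so t = (√(D² + v²x²) − D)/v².
√(D² + v²x²) = √(0.0173² + 0.0971² × 70.4²) = 6.836; v² = 0.00942841.
t = (6.836 − 0.0173)/0.00942841 = 723 days (vs. the pure-advection estimate x/v = 725 d).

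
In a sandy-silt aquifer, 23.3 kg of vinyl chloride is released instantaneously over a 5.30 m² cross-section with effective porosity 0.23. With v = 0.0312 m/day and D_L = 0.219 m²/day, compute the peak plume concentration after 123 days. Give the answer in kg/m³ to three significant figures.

The peak of an instantaneous 1D plume sits at x = vt; there the Gaussian factor is 1 and C_max = M/(n_e·A·√(4πDt)), where n_e·A is the pore area the mass is dissolved in.
√(4πDt) = √(4π × 0.219 × 123) = 18.40 m, so C_max = 23.3/(0.23 × 5.30 × 18.40) = 1.04 kg/m³.

1.04 kg/m³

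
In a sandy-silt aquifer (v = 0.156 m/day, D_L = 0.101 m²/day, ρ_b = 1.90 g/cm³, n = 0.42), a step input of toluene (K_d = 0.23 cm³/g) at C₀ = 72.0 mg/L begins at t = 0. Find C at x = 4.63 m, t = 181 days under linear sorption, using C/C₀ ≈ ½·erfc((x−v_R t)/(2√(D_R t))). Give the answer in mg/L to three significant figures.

70.9 mg/L

Retardation factor R = 1 + ρ_b·K_d/n = 1 + 1.90 × 0.23/0.42 = 2.040.
Sorption retards both mechanisms: v_R = v/R = 0.07647 m/day, D_R = D/R = 0.04951 m²/day.
v_R·t = 0.07647 × 181 = 13.84107 m; 2√(D_R t) = 5.987 m; argument = (4.63 − 13.84107)/5.987 = -1.539.
C = C₀ × ½·erfc(-1.539) = 72.0 × 0.9852 = 70.9 mg/L.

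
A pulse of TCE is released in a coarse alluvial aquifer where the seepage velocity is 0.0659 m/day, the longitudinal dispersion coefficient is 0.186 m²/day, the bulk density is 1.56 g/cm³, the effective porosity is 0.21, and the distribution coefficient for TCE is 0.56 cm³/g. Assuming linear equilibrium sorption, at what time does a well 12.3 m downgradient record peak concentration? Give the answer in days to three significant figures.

Retardation factor R = 1 + ρ_b·K_d/n = 1 + 1.56 × 0.56/0.21 = 5.160.
Sorption retards both mechanisms: v_R = v/R = 0.01277 m/day, D_R = D/R = 0.03605 m²/day.
Peak time from v_R²t² + 2D_R t − x² = 0: t = (√(D_R² + v_R²x²) − D_R)/v_R².
√(D_R² + v_R²x²) = √(0.03605² + 0.01277² × 12.3²) = 0.1612; v_R² = 0.0001631.
t = (0.1612 − 0.03605)/0.0001631 = 767 days.

767 days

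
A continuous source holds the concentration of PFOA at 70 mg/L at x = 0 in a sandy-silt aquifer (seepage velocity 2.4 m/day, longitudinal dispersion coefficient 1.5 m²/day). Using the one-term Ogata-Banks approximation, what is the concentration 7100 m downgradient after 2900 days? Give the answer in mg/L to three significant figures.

For a continuous step input, C/C₀ ≈ ½·erfc((x−vt)/(2√(Dt))).
vt = 2.4 × 2900 = 6960 m and 2√(Dt) = 2√(1.5 × 2900) = 131.9 m.
Argument (x−vt)/(2√(Dt)) = (7100 − 6960)/131.9 = 1.061; ½·erfc(1.061) = 0.06674.
C = 70 × 0.06674 = 4.67 mg/L.

4.67 mg/L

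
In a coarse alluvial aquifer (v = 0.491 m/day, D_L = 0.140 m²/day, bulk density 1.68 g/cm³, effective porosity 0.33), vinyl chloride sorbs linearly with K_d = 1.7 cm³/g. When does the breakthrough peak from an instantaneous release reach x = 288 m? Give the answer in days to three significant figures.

Retardation factor R = 1 + ρ_b·K_d/n = 1 + 1.68 × 1.7/0.33 = 9.655.
Sorption retards both mechanisms: v_R = v/R = 0.05085 m/day, D_R = D/R = 0.01450 m²/day.
Peak time from v_R²t² + 2D_R t − x² = 0: t = (√(D_R² + v_R²x²) − D_R)/v_R².
√(D_R² + v_R²x²) = √(0.01450² + 0.05085² × 288²) = 14.64; v_R² = 0.002586.
t = (14.64 − 0.01450)/0.002586 = 5660 days.

5660 days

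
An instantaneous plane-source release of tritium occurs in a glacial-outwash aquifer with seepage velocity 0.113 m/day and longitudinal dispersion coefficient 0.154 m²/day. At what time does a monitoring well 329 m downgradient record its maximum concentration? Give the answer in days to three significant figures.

2900 days

For the 1D instantaneous-source solution, setting ∂C/∂t = 0 at fixed x gives v²t² + 2Dt − x² = 0, so t = (√(D² + v²x²) − D)/v².
√(D² + v²x²) = √(0.154² + 0.113² × 329²) = 37.18; v² = 0.012769.
t = (37.18 − 0.154)/0.012769 = 2900 days (vs. the pure-advection estimate x/v = 2910 d).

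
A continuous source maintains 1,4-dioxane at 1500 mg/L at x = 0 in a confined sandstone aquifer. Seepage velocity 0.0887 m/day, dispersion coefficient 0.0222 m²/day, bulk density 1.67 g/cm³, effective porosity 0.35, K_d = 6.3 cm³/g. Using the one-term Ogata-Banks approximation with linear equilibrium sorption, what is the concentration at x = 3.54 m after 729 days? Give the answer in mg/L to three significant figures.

115 mg/L

Retardation factor R = 1 + ρ_b·K_d/n = 1 + 1.67 × 6.3/0.35 = 31.06.
Sorption retards both mechanisms: v_R = v/R = 0.002856 m/day, D_R = D/R = 0.0007147 m²/day.
v_R·t = 0.002856 × 729 = 2.082024 m; 2√(D_R t) = 1.444 m; argument = (3.54 − 2.082024)/1.444 = 1.010.
C = C₀ × ½·erfc(1.010) = 1500 × 0.07659 = 115 mg/L.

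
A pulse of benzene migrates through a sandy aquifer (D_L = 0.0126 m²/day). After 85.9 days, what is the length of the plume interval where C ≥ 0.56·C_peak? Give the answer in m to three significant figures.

The plume is Gaussian with σ = √(2Dt) = √(2 × 0.0126 × 85.9) = 1.471 m.
C/C_peak = exp(−Δx²/(2σ²)) = 0.56 ⇒ Δx = σ·√(−2 ln 0.56) = 1.471 × 1.077 = 1.584 m.
Width = 2Δx = 3.17 m.

3.17 m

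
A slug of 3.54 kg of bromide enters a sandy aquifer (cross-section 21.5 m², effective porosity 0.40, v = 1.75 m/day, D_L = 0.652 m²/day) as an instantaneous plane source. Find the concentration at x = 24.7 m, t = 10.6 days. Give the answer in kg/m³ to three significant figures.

For an instantaneous plane source, C(x,t) = M/(n_e·A·√(4πDt)) · exp(−(x−vt)²/(4Dt)), with n_e·A the pore (flow) area.
Plume center vt = 1.75 × 10.6 = 18.55 m, so the well at 24.7 m is 6.15 m downgradient of the peak.
√(4πDt) = 9.319 m, giving peak height M/(n_e·A·√(4πDt)) = 3.54/(0.40 × 21.5 × 9.319) = 0.04417 kg/m³.
(x−vt)²/(4Dt) = (6.15)²/(4 × 0.652 × 10.6) = 1.368; exp(−1.368) = 0.2546.
C = 0.04417 × 0.2546 = 0.0112 kg/m³.

0.0112 kg/m³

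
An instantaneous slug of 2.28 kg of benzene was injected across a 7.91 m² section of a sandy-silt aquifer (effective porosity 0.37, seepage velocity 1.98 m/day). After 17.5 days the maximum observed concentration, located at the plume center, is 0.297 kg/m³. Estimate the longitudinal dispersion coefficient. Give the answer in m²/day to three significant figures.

At the plume center C_max = M/(n_e·A·√(4πDt)), so D = M²/(4πt·(n_e·A·C_max)²).
n_e·A·C_max = 0.37 × 7.91 × 0.297 = 0.8692 kg/m.
D = 2.28²/(4π × 17.5 × 0.8692²) = 0.0313 m²/day.

0.0313 m²/day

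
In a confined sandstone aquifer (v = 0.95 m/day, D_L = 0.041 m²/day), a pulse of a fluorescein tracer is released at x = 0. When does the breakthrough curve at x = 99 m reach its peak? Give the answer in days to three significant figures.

104 days

For the 1D instantaneous-source solution, setting ∂C/∂t = 0 at fixed x gives v²t² + 2Dt − x² = 0, so t = (√(D² + v²x²) − D)/v².
√(D² + v²x²) = √(0.041² + 0.95² × 99²) = 94.05; v² = 0.9025.
t = (94.05 − 0.041)/0.9025 = 104 days (vs. the pure-advection estimate x/v = 104 d).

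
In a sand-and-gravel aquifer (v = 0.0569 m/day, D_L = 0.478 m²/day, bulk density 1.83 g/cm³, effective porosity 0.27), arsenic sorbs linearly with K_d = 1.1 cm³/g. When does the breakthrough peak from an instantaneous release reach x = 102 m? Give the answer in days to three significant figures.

14000 days

Retardation factor R = 1 + ρ_b·K_d/n = 1 + 1.83 × 1.1/0.27 = 8.456.
Sorption retards both mechanisms: v_R = v/R = 0.006729 m/day, D_R = D/R = 0.05653 m²/day.
Peak time from v_R²t² + 2D_R t − x² = 0: t = (√(D_R² + v_R²x²) − D_R)/v_R².
√(D_R² + v_R²x²) = √(0.05653² + 0.006729² × 102²) = 0.6887; v_R² = 4.528e-05.
t = (0.6887 − 0.05653)/4.528e-05 = 14000 days.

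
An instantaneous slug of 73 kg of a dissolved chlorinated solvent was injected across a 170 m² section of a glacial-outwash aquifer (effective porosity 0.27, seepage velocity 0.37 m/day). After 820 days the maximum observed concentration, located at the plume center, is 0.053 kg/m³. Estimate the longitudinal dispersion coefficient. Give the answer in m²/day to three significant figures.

At the plume center C_max = M/(n_e·A·√(4πDt)), so D = M²/(4πt·(n_e·A·C_max)²).
n_e·A·C_max = 0.27 × 170 × 0.053 = 2.433 kg/m.
D = 73²/(4π × 820 × 2.433²) = 0.0874 m²/day.

0.0874 m²/day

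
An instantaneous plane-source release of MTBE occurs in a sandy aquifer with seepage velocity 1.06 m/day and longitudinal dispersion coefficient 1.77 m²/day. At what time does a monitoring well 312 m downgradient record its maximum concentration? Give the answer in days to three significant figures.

293 days

For the 1D instantaneous-source solution, setting ∂C/∂t = 0 at fixed x gives v²t² + 2Dt − x² = 0, so t = (√(D² + v²x²) − D)/v².
√(D² + v²x²) = √(1.77² + 1.06² × 312²) = 330.7; v² = 1.1236.
t = (330.7 − 1.77)/1.1236 = 293 days (vs. the pure-advection estimate x/v = 294 d).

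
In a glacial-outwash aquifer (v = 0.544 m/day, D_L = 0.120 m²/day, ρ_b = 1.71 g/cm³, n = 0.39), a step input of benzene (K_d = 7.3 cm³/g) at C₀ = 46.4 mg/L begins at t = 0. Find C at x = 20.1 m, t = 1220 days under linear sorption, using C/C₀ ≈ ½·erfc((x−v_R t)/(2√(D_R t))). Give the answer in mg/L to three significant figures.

Retardation factor R = 1 + ρ_b·K_d/n = 1 + 1.71 × 7.3/0.39 = 33.01.
Sorption retards both mechanisms: v_R = v/R = 0.01648 m/day, D_R = D/R = 0.003635 m²/day.
v_R·t = 0.01648 × 1220 = 20.1056 m; 2√(D_R t) = 4.212 m; argument = (20.1 − 20.1056)/4.212 = -0.001330.
C = C₀ × ½·erfc(-0.001330) = 46.4 × 0.5008 = 23.2 mg/L.

23.2 mg/L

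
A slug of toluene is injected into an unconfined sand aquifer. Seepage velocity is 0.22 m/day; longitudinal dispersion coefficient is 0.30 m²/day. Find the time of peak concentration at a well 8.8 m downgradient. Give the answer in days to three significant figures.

34.3 days

For the 1D instantaneous-source solution, setting ∂C/∂t = 0 at fixed x gives v²t² + 2Dt − x² = 0, so t = (√(D² + v²x²) − D)/v².
√(D² + v²x²) = √(0.30² + 0.22² × 8.8²) = 1.959; v² = 0.0484.
t = (1.959 − 0.30)/0.0484 = 34.3 days (vs. the pure-advection estimate x/v = 40.0 d).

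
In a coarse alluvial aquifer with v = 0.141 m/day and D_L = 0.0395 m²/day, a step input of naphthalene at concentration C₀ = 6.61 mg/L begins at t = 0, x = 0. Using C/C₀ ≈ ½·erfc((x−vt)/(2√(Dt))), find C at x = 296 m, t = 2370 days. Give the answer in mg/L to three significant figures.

For a continuous step input, C/C₀ ≈ ½·erfc((x−vt)/(2√(Dt))).
vt = 0.141 × 2370 = 334.17 m and 2√(Dt) = 2√(0.0395 × 2370) = 19.35 m.
Argument (x−vt)/(2√(Dt)) = (296 − 334.17)/19.35 = -1.973; ½·erfc(-1.973) = 0.9974.
C = 6.61 × 0.9974 = 6.59 mg/L.

6.59 mg/L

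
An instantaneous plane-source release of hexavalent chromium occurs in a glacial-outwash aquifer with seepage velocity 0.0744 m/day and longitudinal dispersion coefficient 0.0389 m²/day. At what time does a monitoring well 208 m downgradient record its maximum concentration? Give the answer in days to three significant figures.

2790 days

For the 1D instantaneous-source solution, setting ∂C/∂t = 0 at fixed x gives v²t² + 2Dt − x² = 0, so t = (√(D² + v²x²) − D)/v².
√(D² + v²x²) = √(0.0389² + 0.0744² × 208²) = 15.48; v² = 0.00553536.
t = (15.48 − 0.0389)/0.00553536 = 2790 days (vs. the pure-advection estimate x/v = 2800 d).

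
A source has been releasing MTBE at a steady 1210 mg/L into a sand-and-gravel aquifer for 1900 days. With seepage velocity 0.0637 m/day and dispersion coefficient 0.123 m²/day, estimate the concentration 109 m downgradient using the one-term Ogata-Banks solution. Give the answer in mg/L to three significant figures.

860 mg/L

For a continuous step input, C/C₀ ≈ ½·erfc((x−vt)/(2√(Dt))).
vt = 0.0637 × 1900 = 121.03 m and 2√(Dt) = 2√(0.123 × 1900) = 30.57 m.
Argument (x−vt)/(2√(Dt)) = (109 − 121.03)/30.57 = -0.3935; ½·erfc(-0.3935) = 0.7111.
C = 1210 × 0.7111 = 860 mg/L.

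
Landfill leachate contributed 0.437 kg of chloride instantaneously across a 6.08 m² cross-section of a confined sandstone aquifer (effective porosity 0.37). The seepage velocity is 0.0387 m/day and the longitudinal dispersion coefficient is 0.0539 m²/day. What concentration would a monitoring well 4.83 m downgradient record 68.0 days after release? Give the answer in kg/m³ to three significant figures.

0.0206 kg/m³

For an instantaneous plane source, C(x,t) = M/(n_e·A·√(4πDt)) · exp(−(x−vt)²/(4Dt)), with n_e·A the pore (flow) area.
Plume center vt = 0.0387 × 68.0 = 2.6316 m, so the well at 4.83 m is 2.1984 m downgradient of the peak.
√(4πDt) = 6.787 m, giving peak height M/(n_e·A·√(4πDt)) = 0.437/(0.37 × 6.08 × 6.787) = 0.02862 kg/m³.
(x−vt)²/(4Dt) = (2.1984)²/(4 × 0.0539 × 68.0) = 0.3297; exp(−0.3297) = 0.7191.
C = 0.02862 × 0.7191 = 0.0206 kg/m³.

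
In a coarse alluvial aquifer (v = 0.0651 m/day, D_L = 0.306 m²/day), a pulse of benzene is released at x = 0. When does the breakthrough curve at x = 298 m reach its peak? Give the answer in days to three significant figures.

4510 days

For the 1D instantaneous-source solution, setting ∂C/∂t = 0 at fixed x gives v²t² + 2Dt − x² = 0, so t = (√(D² + v²x²) − D)/v².
√(D² + v²x²) = √(0.306² + 0.0651² × 298²) = 19.40; v² = 0.00423801.
t = (19.40 − 0.306)/0.00423801 = 4510 days (vs. the pure-advection estimate x/v = 4580 d).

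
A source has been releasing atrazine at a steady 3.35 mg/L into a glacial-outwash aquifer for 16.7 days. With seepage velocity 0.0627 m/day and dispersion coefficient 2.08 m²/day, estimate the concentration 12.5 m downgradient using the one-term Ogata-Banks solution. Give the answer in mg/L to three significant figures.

0.284 mg/L

For a continuous step input, C/C₀ ≈ ½·erfc((x−vt)/(2√(Dt))).
vt = 0.0627 × 16.7 = 1.04709 m and 2√(Dt) = 2√(2.08 × 16.7) = 11.79 m.
Argument (x−vt)/(2√(Dt)) = (12.5 − 1.04709)/11.79 = 0.9714; ½·erfc(0.9714) = 0.08476.
C = 3.35 × 0.08476 = 0.284 mg/L.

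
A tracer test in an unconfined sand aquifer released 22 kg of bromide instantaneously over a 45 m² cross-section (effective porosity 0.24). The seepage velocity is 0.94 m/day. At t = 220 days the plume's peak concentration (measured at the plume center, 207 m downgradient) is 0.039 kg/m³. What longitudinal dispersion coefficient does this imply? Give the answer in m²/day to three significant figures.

At the plume center C_max = M/(n_e·A·√(4πDt)), so D = M²/(4πt·(n_e·A·C_max)²).
n_e·A·C_max = 0.24 × 45 × 0.039 = 0.4212 kg/m.
D = 22²/(4π × 220 × 0.4212²) = 0.987 m²/day.

0.987 m²/day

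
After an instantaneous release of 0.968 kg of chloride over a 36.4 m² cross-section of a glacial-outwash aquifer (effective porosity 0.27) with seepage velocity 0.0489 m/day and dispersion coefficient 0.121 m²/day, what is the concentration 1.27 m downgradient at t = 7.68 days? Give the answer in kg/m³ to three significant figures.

0.0232 kg/m³

For an instantaneous plane source, C(x,t) = M/(n_e·A·√(4πDt)) · exp(−(x−vt)²/(4Dt)), with n_e·A the pore (flow) area.
Plume center vt = 0.0489 × 7.68 = 0.375552 m, so the well at 1.27 m is 0.894448 m downgradient of the peak.
√(4πDt) = 3.417 m, giving peak height M/(n_e·A·√(4πDt)) = 0.968/(0.27 × 36.4 × 3.417) = 0.02882 kg/m³.
(x−vt)²/(4Dt) = (0.894448)²/(4 × 0.121 × 7.68) = 0.2152; exp(−0.2152) = 0.8064.
C = 0.02882 × 0.8064 = 0.0232 kg/m³.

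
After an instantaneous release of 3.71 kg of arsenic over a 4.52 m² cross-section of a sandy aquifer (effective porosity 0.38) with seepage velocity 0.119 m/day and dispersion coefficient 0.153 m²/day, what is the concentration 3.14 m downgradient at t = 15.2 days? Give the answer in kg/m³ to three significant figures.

0.330 kg/m³

For an instantaneous plane source, C(x,t) = M/(n_e·A·√(4πDt)) · exp(−(x−vt)²/(4Dt)), with n_e·A the pore (flow) area.
Plume center vt = 0.119 × 15.2 = 1.8088 m, so the well at 3.14 m is 1.3312 m downgradient of the peak.
√(4πDt) = 5.406 m, giving peak height M/(n_e·A·√(4πDt)) = 3.71/(0.38 × 4.52 × 5.406) = 0.3996 kg/m³.
(x−vt)²/(4Dt) = (1.3312)²/(4 × 0.153 × 15.2) = 0.1905; exp(−0.1905) = 0.8265.
C = 0.3996 × 0.8265 = 0.330 kg/m³.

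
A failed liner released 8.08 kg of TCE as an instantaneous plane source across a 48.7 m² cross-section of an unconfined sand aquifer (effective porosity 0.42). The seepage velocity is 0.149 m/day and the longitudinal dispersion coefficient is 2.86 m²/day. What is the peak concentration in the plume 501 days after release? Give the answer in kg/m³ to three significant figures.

0.00294 kg/m³

The peak of an instantaneous 1D plume sits at x = vt; there the Gaussian factor is 1 and C_max = M/(n_e·A·√(4πDt)), where n_e·A is the pore area the mass is dissolved in.
√(4πDt) = √(4π × 2.86 × 501) = 134.2 m, so C_max = 8.08/(0.42 × 48.7 × 134.2) = 0.00294 kg/m³.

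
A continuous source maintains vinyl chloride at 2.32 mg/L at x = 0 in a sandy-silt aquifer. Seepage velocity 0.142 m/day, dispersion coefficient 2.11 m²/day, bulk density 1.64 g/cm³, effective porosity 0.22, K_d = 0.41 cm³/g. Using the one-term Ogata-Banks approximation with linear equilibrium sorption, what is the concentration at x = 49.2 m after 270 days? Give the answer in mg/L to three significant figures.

Retardation factor R = 1 + ρ_b·K_d/n = 1 + 1.64 × 0.41/0.22 = 4.056.
Sorption retards both mechanisms: v_R = v/R = 0.03501 m/day, D_R = D/R = 0.5202 m²/day.
v_R·t = 0.03501 × 270 = 9.4527 m; 2√(D_R t) = 23.70 m; argument = (49.2 − 9.4527)/23.70 = 1.677.
C = C₀ × ½·erfc(1.677) = 2.32 × 0.008855 = 0.0205 mg/L.

0.0205 mg/L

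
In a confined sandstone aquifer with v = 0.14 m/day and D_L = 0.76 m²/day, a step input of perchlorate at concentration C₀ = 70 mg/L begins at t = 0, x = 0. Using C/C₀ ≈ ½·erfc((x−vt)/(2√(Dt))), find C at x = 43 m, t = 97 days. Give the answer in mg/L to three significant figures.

0.539 mg/L

For a continuous step input, C/C₀ ≈ ½·erfc((x−vt)/(2√(Dt))).
vt = 0.14 × 97 = 13.58 m and 2√(Dt) = 2√(0.76 × 97) = 17.17 m.
Argument (x−vt)/(2√(Dt)) = (43 − 13.58)/17.17 = 1.713; ½·erfc(1.713) = 0.007706.
C = 70 × 0.007706 = 0.539 mg/L.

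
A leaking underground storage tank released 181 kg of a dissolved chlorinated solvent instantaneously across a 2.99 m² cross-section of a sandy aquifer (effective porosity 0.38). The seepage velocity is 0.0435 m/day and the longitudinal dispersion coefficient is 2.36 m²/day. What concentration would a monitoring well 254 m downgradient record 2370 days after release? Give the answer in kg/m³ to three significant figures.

For an instantaneous plane source, C(x,t) = M/(n_e·A·√(4πDt)) · exp(−(x−vt)²/(4Dt)), with n_e·A the pore (flow) area.
Plume center vt = 0.0435 × 2370 = 103.095 m, so the well at 254 m is 150.905 m downgradient of the peak.
√(4πDt) = 265.1 m, giving peak height M/(n_e·A·√(4πDt)) = 181/(0.38 × 2.99 × 265.1) = 0.6009 kg/m³.
(x−vt)²/(4Dt) = (150.905)²/(4 × 2.36 × 2370) = 1.018; exp(−1.018) = 0.3613.
C = 0.6009 × 0.3613 = 0.217 kg/m³.

0.217 kg/m³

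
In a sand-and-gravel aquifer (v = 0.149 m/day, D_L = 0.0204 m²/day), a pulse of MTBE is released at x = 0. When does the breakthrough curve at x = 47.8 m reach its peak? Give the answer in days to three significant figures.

For the 1D instantaneous-source solution, setting ∂C/∂t = 0 at fixed x gives v²t² + 2Dt − x² = 0, so t = (√(D² + v²x²) − D)/v².
√(D² + v²x²) = √(0.0204² + 0.149² × 47.8²) = 7.122; v² = 0.022201.
t = (7.122 − 0.0204)/0.022201 = 320 days (vs. the pure-advection estimate x/v = 321 d).

320 days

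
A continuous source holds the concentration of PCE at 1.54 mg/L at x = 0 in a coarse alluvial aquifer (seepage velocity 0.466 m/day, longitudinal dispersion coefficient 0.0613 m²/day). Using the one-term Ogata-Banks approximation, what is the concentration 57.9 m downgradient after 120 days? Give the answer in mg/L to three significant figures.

For a continuous step input, C/C₀ ≈ ½·erfc((x−vt)/(2√(Dt))).
vt = 0.466 × 120 = 55.92 m and 2√(Dt) = 2√(0.0613 × 120) = 5.424 m.
Argument (x−vt)/(2√(Dt)) = (57.9 − 55.92)/5.424 = 0.3650; ½·erfc(0.3650) = 0.3029.
C = 1.54 × 0.3029 = 0.466 mg/L.

0.466 mg/L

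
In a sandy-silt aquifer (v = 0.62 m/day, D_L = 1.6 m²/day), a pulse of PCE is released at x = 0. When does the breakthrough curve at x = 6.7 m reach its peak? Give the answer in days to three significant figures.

7.42 days

For the 1D instantaneous-source solution, setting ∂C/∂t = 0 at fixed x gives v²t² + 2Dt − x² = 0, so t = (√(D² + v²x²) − D)/v².
√(D² + v²x²) = √(1.6² + 0.62² × 6.7²) = 4.451; v² = 0.3844.
t = (4.451 − 1.6)/0.3844 = 7.42 days (vs. the pure-advection estimate x/v = 10.8 d).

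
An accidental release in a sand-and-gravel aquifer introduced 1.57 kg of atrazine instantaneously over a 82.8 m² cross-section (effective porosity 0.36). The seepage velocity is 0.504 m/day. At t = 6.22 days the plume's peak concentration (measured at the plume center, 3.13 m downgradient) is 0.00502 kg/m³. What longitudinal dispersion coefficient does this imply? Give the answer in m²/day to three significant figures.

At the plume center C_max = M/(n_e·A·√(4πDt)), so D = M²/(4πt·(n_e·A·C_max)²).
n_e·A·C_max = 0.36 × 82.8 × 0.00502 = 0.1496 kg/m.
D = 1.57²/(4π × 6.22 × 0.1496²) = 1.41 m²/day.

1.41 m²/day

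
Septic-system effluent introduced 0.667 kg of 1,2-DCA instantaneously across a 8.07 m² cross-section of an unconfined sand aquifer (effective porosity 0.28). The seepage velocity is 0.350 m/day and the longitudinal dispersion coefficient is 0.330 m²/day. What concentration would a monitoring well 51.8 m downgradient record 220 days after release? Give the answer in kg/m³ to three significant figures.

0.00110 kg/m³

For an instantaneous plane source, C(x,t) = M/(n_e·A·√(4πDt)) · exp(−(x−vt)²/(4Dt)), with n_e·A the pore (flow) area.
Plume center vt = 0.350 × 220 = 77 m, so the well at 51.8 m is 25.2 m upgradient of the peak.
√(4πDt) = 30.20 m, giving peak height M/(n_e·A·√(4πDt)) = 0.667/(0.28 × 8.07 × 30.20) = 0.009774 kg/m³.
(x−vt)²/(4Dt) = (-25.2)²/(4 × 0.330 × 220) = 2.187; exp(−2.187) = 0.1123.
C = 0.009774 × 0.1123 = 0.00110 kg/m³.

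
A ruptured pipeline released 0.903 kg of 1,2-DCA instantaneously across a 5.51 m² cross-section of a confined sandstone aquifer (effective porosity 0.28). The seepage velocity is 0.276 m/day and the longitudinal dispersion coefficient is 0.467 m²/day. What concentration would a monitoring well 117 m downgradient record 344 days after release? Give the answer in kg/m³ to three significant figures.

For an instantaneous plane source, C(x,t) = M/(n_e·A·√(4πDt)) · exp(−(x−vt)²/(4Dt)), with n_e·A the pore (flow) area.
Plume center vt = 0.276 × 344 = 94.944 m, so the well at 117 m is 22.056 m downgradient of the peak.
√(4πDt) = 44.93 m, giving peak height M/(n_e·A·√(4πDt)) = 0.903/(0.28 × 5.51 × 44.93) = 0.01303 kg/m³.
(x−vt)²/(4Dt) = (22.056)²/(4 × 0.467 × 344) = 0.7570; exp(−0.7570) = 0.4691.
C = 0.01303 × 0.4691 = 0.00611 kg/m³.

0.00611 kg/m³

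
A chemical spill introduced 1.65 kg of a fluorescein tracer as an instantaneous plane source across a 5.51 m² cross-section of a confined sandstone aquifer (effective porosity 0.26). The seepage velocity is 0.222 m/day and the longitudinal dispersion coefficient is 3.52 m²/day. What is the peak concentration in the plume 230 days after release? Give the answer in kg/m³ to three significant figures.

0.0114 kg/m³

The peak of an instantaneous 1D plume sits at x = vt; there the Gaussian factor is 1 and C_max = M/(n_e·A·√(4πDt)), where n_e·A is the pore area the mass is dissolved in.
√(4πDt) = √(4π × 3.52 × 230) = 100.9 m, so C_max = 1.65/(0.26 × 5.51 × 100.9) = 0.0114 kg/m³.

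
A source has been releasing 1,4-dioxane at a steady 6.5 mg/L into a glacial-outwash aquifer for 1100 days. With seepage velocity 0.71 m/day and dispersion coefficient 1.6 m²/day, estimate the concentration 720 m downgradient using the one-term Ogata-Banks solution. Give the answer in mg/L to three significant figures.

For a continuous step input, C/C₀ ≈ ½·erfc((x−vt)/(2√(Dt))).
vt = 0.71 × 1100 = 781 m and 2√(Dt) = 2√(1.6 × 1100) = 83.90 m.
Argument (x−vt)/(2√(Dt)) = (720 − 781)/83.90 = -0.7271; ½·erfc(-0.7271) = 0.8481.
C = 6.5 × 0.8481 = 5.51 mg/L.

5.51 mg/L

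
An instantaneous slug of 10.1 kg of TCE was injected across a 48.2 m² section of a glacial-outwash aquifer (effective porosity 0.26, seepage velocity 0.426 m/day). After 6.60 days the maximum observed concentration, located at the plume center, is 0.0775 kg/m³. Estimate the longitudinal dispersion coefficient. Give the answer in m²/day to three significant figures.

1.30 m²/day

At the plume center C_max = M/(n_e·A·√(4πDt)), so D = M²/(4πt·(n_e·A·C_max)²).
n_e·A·C_max = 0.26 × 48.2 × 0.0775 = 0.9712 kg/m.
D = 10.1²/(4π × 6.60 × 0.9712²) = 1.30 m²/day.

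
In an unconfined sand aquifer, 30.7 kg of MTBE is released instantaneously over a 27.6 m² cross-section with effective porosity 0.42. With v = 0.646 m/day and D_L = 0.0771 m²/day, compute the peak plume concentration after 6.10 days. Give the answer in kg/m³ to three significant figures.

1.09 kg/m³

The peak of an instantaneous 1D plume sits at x = vt; there the Gaussian factor is 1 and C_max = M/(n_e·A·√(4πDt)), where n_e·A is the pore area the mass is dissolved in.
√(4πDt) = √(4π × 0.0771 × 6.10) = 2.431 m, so C_max = 30.7/(0.42 × 27.6 × 2.431) = 1.09 kg/m³.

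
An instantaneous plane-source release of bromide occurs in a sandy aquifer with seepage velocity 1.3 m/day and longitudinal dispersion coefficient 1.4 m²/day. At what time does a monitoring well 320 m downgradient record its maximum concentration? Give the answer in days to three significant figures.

For the 1D instantaneous-source solution, setting ∂C/∂t = 0 at fixed x gives v²t² + 2Dt − x² = 0, so t = (√(D² + v²x²) − D)/v².
√(D² + v²x²) = √(1.4² + 1.3² × 320²) = 416.0; v² = 1.69.
t = (416.0 − 1.4)/1.69 = 245 days (vs. the pure-advection estimate x/v = 246 d).

245 days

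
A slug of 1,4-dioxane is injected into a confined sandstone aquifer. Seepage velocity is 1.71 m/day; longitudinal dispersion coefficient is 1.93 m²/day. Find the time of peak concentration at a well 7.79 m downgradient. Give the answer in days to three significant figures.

3.94 days

For the 1D instantaneous-source solution, setting ∂C/∂t = 0 at fixed x gives v²t² + 2Dt − x² = 0, so t = (√(D² + v²x²) − D)/v².
√(D² + v²x²) = √(1.93² + 1.71² × 7.79²) = 13.46; v² = 2.9241.
t = (13.46 − 1.93)/2.9241 = 3.94 days (vs. the pure-advection estimate x/v = 4.56 d).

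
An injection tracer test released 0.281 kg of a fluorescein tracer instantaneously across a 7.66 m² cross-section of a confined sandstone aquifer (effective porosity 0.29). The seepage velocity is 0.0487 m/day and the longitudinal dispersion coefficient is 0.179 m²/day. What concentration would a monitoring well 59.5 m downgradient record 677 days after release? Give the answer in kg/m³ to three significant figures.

0.000759 kg/m³

For an instantaneous plane source, C(x,t) = M/(n_e·A·√(4πDt)) · exp(−(x−vt)²/(4Dt)), with n_e·A the pore (flow) area.
Plume center vt = 0.0487 × 677 = 32.9699 m, so the well at 59.5 m is 26.5301 m downgradient of the peak.
√(4πDt) = 39.02 m, giving peak height M/(n_e·A·√(4πDt)) = 0.281/(0.29 × 7.66 × 39.02) = 0.003242 kg/m³.
(x−vt)²/(4Dt) = (26.5301)²/(4 × 0.179 × 677) = 1.452; exp(−1.452) = 0.2341.
C = 0.003242 × 0.2341 = 0.000759 kg/m³.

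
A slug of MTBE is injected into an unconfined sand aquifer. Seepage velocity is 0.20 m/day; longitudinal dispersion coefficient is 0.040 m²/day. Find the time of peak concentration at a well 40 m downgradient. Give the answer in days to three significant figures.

For the 1D instantaneous-source solution, setting ∂C/∂t = 0 at fixed x gives v²t² + 2Dt − x² = 0, so t = (√(D² + v²x²) − D)/v².
√(D² + v²x²) = √(0.040² + 0.20² × 40²) = 8.000; v² = 0.04.
t = (8.000 − 0.040)/0.04 = 199 days (vs. the pure-advection estimate x/v = 200 d).

199 days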